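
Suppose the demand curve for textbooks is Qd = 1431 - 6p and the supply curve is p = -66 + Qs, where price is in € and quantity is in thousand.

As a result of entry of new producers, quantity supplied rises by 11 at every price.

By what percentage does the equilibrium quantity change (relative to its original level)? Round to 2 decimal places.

Solve the original market: 1431 - 6p = p + 66, hence p = 195 and Q = 261.
The new curves are Qd = 1431 - 6p (demand) and Qs = p + 77 (supply).
Equate the new curves: 1431 - 6p = p + 77, giving 1354 = 7p, p = 1354/7 ≈ 193.4286, Q = 1893/7 ≈ 270.4286.
%ΔQ = (270.4286 − 261) / 261 × 100 = +3.61%.

+3.61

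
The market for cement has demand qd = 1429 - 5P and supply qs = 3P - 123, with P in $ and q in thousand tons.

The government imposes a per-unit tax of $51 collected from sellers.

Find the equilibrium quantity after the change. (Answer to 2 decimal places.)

Before the shock: 1429 - 5P = 3P - 123 ⇒ 1552 = 8P ⇒ P = 194, q = 459.
Since sellers keep the price net of the tax, the effective supply curve becomes qs = 3P - 276.
Setting them equal: 1429 - 5P = 3P - 276 → 1705 = 8P, so P = 213.125 and q = 363.375.

363.38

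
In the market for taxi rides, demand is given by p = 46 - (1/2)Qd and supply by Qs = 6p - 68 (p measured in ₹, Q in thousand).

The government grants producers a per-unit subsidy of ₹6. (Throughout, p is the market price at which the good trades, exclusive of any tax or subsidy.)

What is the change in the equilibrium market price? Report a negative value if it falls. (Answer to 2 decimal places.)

Solve the original market: 92 - 2p = 6p - 68, hence p = 20 and Q = 52.
Since sellers receive the price plus the subsidy, the effective supply curve becomes Qs = 6p - 32.
Clearing the new market: 92 - 2p = 6p - 32, so p = 15.5 and Q = 61.
Δp = 15.5 − 20 = -4.50.

-4.50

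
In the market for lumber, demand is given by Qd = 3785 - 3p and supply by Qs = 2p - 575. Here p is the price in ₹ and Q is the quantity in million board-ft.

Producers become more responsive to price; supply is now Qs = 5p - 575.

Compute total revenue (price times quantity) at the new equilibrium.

1171750

Solve the original market: 3785 - 3p = 2p - 575, hence p = 872 and Q = 1169.
With the change applied: demand Qd = 3785 - 3p, supply Qs = 5p - 575.
Equate the new curves: 3785 - 3p = 5p - 575, giving 4360 = 8p, p = 545, Q = 2150.
New expenditure = 545 × 2150 = 1171750.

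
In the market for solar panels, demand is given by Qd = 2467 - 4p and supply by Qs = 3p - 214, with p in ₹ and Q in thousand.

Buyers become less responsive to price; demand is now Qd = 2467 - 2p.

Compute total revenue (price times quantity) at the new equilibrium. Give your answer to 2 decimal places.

747784.52

Initially, 2467 - 4p = 3p - 214, so 2681 = 7p and p = 383, Q = 935.
The shock moves the curves to Qd = 2467 - 2p and Qs = 3p - 214.
Clearing the new market: 2467 - 2p = 3p - 214, so p = 536.2 and Q = 1394.6.
New expenditure = 536.2 × 1394.6 = 747784.52.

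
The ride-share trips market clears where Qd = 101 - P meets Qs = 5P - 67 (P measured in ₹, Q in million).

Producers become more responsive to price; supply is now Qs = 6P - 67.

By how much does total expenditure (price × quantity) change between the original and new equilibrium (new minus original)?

-196

Solve the original market: 101 - P = 5P - 67, hence P = 28 and Q = 73.
With the change applied: demand Qd = 101 - P, supply Qs = 6P - 67.
Setting them equal: 101 - P = 6P - 67 → 168 = 7P, so P = 24 and Q = 77.
Expenditure moves from 28×73 = 2044 to 24×77 = 1848; change = -196.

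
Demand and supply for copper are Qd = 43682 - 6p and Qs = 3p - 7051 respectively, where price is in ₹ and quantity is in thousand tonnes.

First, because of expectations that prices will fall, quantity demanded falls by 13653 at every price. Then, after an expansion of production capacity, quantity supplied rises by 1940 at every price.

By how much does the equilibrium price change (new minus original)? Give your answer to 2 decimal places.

-1732.56

Original equilibrium: 43682 - 6p = 3p - 7051 gives 50733 = 9p, so p = 5637 and Q = 9860.
With the change applied: demand Qd = 30029 - 6p, supply Qs = 3p - 5111.
New equilibrium: 30029 - 6p = 3p - 5111 ⇒ 35140 = 9p ⇒ p = 35140/9 ≈ 3904.4444, Q = 19807/3 ≈ 6602.3333.
Δp = 3904.4444 − 5637 = -1732.56.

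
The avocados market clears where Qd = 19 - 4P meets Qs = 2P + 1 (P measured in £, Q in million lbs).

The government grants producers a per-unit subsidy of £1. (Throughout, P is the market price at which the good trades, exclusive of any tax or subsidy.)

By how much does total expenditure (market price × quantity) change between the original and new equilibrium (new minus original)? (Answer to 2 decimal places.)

Original equilibrium: 19 - 4P = 2P + 1 gives 18 = 6P, so P = 3 and Q = 7.
Since sellers receive the price plus the subsidy, the effective supply curve becomes Qs = 2P + 3.
Setting them equal: 19 - 4P = 2P + 3 → 16 = 6P, so P = 8/3 ≈ 2.6667 and Q = 25/3 ≈ 8.3333.
Expenditure moves from 3×7 = 21 to 2.6667×8.3333 = 22.2222; change = +1.22.

+1.22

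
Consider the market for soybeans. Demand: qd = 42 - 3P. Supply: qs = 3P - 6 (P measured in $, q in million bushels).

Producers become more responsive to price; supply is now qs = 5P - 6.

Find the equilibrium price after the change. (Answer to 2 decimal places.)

6.00

Solve the original market: 42 - 3P = 3P - 6, hence P = 8 and q = 18.
After the shift, demand is qd = 42 - 3P and supply is qs = 5P - 6.
Setting them equal: 42 - 3P = 5P - 6 → 48 = 8P, so P = 6 and q = 24.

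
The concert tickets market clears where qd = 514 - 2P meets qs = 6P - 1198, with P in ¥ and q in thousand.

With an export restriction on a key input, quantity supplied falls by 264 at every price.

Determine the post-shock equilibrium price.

Initially, 514 - 2P = 6P - 1198, so 1712 = 8P and P = 214, q = 86.
After the shift, demand is qd = 514 - 2P and supply is qs = 6P - 1462.
New equilibrium: 514 - 2P = 6P - 1462 ⇒ 1976 = 8P ⇒ P = 247, q = 20.

247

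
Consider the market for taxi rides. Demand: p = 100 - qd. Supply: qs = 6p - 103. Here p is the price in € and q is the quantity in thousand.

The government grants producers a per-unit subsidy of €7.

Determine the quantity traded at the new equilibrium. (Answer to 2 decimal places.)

77.00

Original equilibrium: 100 - p = 6p - 103 gives 203 = 7p, so p = 29 and q = 71.
Since sellers receive the price plus the subsidy, the effective supply curve becomes qs = 6p - 61.
Clearing the new market: 100 - p = 6p - 61, so p = 23 and q = 77.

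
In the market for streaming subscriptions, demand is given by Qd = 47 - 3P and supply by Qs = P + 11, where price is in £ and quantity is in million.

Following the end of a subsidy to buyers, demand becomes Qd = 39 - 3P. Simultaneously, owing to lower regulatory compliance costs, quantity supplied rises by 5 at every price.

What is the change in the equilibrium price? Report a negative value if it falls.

Solve the original market: 47 - 3P = P + 11, hence P = 9 and Q = 20.
With the change applied: demand Qd = 39 - 3P, supply Qs = P + 16.
New equilibrium: 39 - 3P = P + 16 ⇒ 23 = 4P ⇒ P = 5.75, Q = 21.75.
ΔP = 5.75 − 9 = -3.25.

-3.25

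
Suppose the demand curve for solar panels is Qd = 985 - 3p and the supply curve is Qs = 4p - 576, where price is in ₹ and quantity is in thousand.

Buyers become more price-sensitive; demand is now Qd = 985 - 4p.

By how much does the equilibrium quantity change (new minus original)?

Before the shock: 985 - 3p = 4p - 576 ⇒ 1561 = 7p ⇒ p = 223, Q = 316.
After the shift, demand is Qd = 985 - 4p and supply is Qs = 4p - 576.
New equilibrium: 985 - 4p = 4p - 576 ⇒ 1561 = 8p ⇒ p = 195.125, Q = 204.5.
ΔQ = 204.5 − 316 = -111.5.

-111.5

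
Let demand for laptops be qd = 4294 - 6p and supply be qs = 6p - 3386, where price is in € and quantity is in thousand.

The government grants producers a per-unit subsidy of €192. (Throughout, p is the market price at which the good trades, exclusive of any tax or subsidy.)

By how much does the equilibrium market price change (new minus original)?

-96

Initially, 4294 - 6p = 6p - 3386, so 7680 = 12p and p = 640, q = 454.
Since sellers receive the price plus the subsidy, the effective supply curve becomes qs = 6p - 2234.
Equate the new curves: 4294 - 6p = 6p - 2234, giving 6528 = 12p, p = 544, q = 1030.
Δp = 544 − 640 = -96.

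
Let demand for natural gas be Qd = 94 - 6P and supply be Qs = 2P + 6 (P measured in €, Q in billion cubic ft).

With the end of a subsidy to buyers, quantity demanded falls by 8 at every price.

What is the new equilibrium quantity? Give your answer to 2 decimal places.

26.00

Before the shock: 94 - 6P = 2P + 6 ⇒ 88 = 8P ⇒ P = 11, Q = 28.
After the shift, demand is Qd = 86 - 6P and supply is Qs = 2P + 6.
Equate the new curves: 86 - 6P = 2P + 6, giving 80 = 8P, P = 10, Q = 26.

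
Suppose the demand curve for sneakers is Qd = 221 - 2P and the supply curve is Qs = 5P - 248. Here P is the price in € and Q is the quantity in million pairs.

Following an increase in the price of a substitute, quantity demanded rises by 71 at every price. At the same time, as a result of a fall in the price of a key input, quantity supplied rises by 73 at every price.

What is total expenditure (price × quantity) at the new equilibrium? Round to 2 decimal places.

10578.98

Before the shock: 221 - 2P = 5P - 248 ⇒ 469 = 7P ⇒ P = 67, Q = 87.
After the shift, demand is Qd = 292 - 2P and supply is Qs = 5P - 175.
Setting them equal: 292 - 2P = 5P - 175 → 467 = 7P, so P = 467/7 ≈ 66.7143 and Q = 1110/7 ≈ 158.5714.
New expenditure = 66.7143 × 158.5714 = 10578.98.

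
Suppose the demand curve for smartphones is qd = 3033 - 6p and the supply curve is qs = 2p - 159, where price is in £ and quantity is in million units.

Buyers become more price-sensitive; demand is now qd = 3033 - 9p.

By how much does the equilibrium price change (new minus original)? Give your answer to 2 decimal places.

-108.82

Initially, 3033 - 6p = 2p - 159, so 3192 = 8p and p = 399, q = 639.
After the shift, demand is qd = 3033 - 9p and supply is qs = 2p - 159.
New equilibrium: 3033 - 9p = 2p - 159 ⇒ 3192 = 11p ⇒ p = 3192/11 ≈ 290.1818, q = 4635/11 ≈ 421.3636.
Δp = 290.1818 − 399 = -108.82.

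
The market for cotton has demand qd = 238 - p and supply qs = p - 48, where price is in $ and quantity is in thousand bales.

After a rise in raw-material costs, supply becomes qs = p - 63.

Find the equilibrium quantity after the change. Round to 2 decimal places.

Initially, 238 - p = p - 48, so 286 = 2p and p = 143, q = 95.
The new curves are qd = 238 - p (demand) and qs = p - 63 (supply).
Equate the new curves: 238 - p = p - 63, giving 301 = 2p, p = 150.5, q = 87.5.

87.50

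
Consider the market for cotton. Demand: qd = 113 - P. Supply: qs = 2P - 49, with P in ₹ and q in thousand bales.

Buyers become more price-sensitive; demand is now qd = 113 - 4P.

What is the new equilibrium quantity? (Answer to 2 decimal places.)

5.00

Initially, 113 - P = 2P - 49, so 162 = 3P and P = 54, q = 59.
The new curves are qd = 113 - 4P (demand) and qs = 2P - 49 (supply).
New equilibrium: 113 - 4P = 2P - 49 ⇒ 162 = 6P ⇒ P = 27, q = 5.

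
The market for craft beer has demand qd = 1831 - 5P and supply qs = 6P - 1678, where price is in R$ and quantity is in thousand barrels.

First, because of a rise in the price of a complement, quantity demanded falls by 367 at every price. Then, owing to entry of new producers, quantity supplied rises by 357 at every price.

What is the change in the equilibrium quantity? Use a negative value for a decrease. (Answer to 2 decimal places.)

-37.91

Original equilibrium: 1831 - 5P = 6P - 1678 gives 3509 = 11P, so P = 319 and q = 236.
After the shift, demand is qd = 1464 - 5P and supply is qs = 6P - 1321.
Setting them equal: 1464 - 5P = 6P - 1321 → 2785 = 11P, so P = 2785/11 ≈ 253.1818 and q = 2179/11 ≈ 198.0909.
Δq = 198.0909 − 236 = -37.91.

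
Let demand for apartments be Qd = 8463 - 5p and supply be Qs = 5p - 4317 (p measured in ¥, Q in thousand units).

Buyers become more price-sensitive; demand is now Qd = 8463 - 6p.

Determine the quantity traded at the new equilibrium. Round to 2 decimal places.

1492.09

Initially, 8463 - 5p = 5p - 4317, so 12780 = 10p and p = 1278, Q = 2073.
With the change applied: demand Qd = 8463 - 6p, supply Qs = 5p - 4317.
New equilibrium: 8463 - 6p = 5p - 4317 ⇒ 12780 = 11p ⇒ p = 12780/11 ≈ 1161.8182, Q = 16413/11 ≈ 1492.0909.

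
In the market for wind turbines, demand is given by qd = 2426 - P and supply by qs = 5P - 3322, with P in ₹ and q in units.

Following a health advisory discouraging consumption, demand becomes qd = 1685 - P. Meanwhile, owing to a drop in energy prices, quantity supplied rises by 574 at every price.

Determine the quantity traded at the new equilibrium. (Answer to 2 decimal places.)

Initially, 2426 - P = 5P - 3322, so 5748 = 6P and P = 958, q = 1468.
After the shift, demand is qd = 1685 - P and supply is qs = 5P - 2748.
New equilibrium: 1685 - P = 5P - 2748 ⇒ 4433 = 6P ⇒ P = 4433/6 ≈ 738.8333, q = 5677/6 ≈ 946.1667.

946.17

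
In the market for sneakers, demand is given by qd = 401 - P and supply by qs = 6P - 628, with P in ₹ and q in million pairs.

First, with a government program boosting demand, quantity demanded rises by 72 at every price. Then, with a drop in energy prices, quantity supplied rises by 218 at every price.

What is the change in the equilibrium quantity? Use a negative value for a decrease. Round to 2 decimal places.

+92.86

Solve the original market: 401 - P = 6P - 628, hence P = 147 and q = 254.
The new curves are qd = 473 - P (demand) and qs = 6P - 410 (supply).
Setting them equal: 473 - P = 6P - 410 → 883 = 7P, so P = 883/7 ≈ 126.1429 and q = 2428/7 ≈ 346.8571.
Δq = 346.8571 − 254 = +92.86.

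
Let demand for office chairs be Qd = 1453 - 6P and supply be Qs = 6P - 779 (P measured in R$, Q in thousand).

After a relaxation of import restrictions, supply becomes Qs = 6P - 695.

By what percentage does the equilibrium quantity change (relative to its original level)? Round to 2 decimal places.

+12.46

Before the shock: 1453 - 6P = 6P - 779 ⇒ 2232 = 12P ⇒ P = 186, Q = 337.
With the change applied: demand Qd = 1453 - 6P, supply Qs = 6P - 695.
Equate the new curves: 1453 - 6P = 6P - 695, giving 2148 = 12P, P = 179, Q = 379.
%ΔQ = (379 − 337) / 337 × 100 = +12.46%.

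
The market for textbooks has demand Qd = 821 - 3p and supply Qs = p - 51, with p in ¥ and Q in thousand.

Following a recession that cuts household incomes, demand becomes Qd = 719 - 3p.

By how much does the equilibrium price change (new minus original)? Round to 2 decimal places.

Before the shock: 821 - 3p = p - 51 ⇒ 872 = 4p ⇒ p = 218, Q = 167.
The new curves are Qd = 719 - 3p (demand) and Qs = p - 51 (supply).
New equilibrium: 719 - 3p = p - 51 ⇒ 770 = 4p ⇒ p = 192.5, Q = 141.5.
Δp = 192.5 − 218 = -25.50.

-25.50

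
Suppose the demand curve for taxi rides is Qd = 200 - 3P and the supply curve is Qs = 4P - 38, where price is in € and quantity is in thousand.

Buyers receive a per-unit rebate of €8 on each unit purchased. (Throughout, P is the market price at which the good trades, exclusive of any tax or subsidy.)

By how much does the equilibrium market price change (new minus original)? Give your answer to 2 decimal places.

Solve the original market: 200 - 3P = 4P - 38, hence P = 34 and Q = 98.
Since buyers' out-of-pocket price is the market price minus the rebate, the effective demand curve becomes Qd = 224 - 3P.
Clearing the new market: 224 - 3P = 4P - 38, so P = 262/7 ≈ 37.4286 and Q = 782/7 ≈ 111.7143.
ΔP = 37.4286 − 34 = +3.43.

+3.43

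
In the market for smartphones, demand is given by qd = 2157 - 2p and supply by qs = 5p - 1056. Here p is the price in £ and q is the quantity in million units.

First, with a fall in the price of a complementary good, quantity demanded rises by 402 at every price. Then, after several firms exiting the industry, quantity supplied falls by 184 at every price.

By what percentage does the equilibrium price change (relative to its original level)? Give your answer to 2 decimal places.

Original equilibrium: 2157 - 2p = 5p - 1056 gives 3213 = 7p, so p = 459 and q = 1239.
After the shift, demand is qd = 2559 - 2p and supply is qs = 5p - 1240.
Clearing the new market: 2559 - 2p = 5p - 1240, so p = 3799/7 ≈ 542.7143 and q = 10315/7 ≈ 1473.5714.
%Δp = (542.7143 − 459) / 459 × 100 = +18.24%.

+18.24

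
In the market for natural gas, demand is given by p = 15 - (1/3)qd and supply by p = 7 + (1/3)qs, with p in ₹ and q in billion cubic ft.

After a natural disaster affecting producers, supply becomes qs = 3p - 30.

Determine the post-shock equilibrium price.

12.5

Solve the original market: 45 - 3p = 3p - 21, hence p = 11 and q = 12.
With the change applied: demand qd = 45 - 3p, supply qs = 3p - 30.
Clearing the new market: 45 - 3p = 3p - 30, so p = 12.5 and q = 7.5.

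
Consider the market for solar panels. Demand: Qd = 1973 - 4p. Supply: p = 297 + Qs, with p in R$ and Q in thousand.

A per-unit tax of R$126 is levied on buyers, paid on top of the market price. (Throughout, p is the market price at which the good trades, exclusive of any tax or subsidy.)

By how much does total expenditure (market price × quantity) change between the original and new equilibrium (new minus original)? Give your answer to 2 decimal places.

-51428.16

Before the shock: 1973 - 4p = p - 297 ⇒ 2270 = 5p ⇒ p = 454, Q = 157.
Since buyers pay the price plus the tax, the effective demand curve becomes Qd = 1469 - 4p.
Equate the new curves: 1469 - 4p = p - 297, giving 1766 = 5p, p = 353.2, Q = 56.2.
Expenditure moves from 454×157 = 71278 to 353.2×56.2 = 19849.84; change = -51428.16.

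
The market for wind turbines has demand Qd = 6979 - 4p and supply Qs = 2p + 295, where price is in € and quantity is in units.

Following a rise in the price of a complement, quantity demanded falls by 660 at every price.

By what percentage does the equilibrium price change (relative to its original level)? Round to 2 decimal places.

Initially, 6979 - 4p = 2p + 295, so 6684 = 6p and p = 1114, Q = 2523.
After the shift, demand is Qd = 6319 - 4p and supply is Qs = 2p + 295.
Clearing the new market: 6319 - 4p = 2p + 295, so p = 1004 and Q = 2303.
%Δp = (1004 − 1114) / 1114 × 100 = -9.87%.

-9.87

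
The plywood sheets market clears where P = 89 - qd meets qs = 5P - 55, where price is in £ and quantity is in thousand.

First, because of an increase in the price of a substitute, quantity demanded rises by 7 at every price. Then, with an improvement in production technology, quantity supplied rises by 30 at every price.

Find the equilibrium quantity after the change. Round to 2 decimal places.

75.83

Initially, 89 - P = 5P - 55, so 144 = 6P and P = 24, q = 65.
The shock moves the curves to qd = 96 - P and qs = 5P - 25.
Setting them equal: 96 - P = 5P - 25 → 121 = 6P, so P = 121/6 ≈ 20.1667 and q = 455/6 ≈ 75.8333.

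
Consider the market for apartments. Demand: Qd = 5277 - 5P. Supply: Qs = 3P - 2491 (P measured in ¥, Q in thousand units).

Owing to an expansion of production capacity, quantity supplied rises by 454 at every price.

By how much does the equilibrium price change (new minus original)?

Original equilibrium: 5277 - 5P = 3P - 2491 gives 7768 = 8P, so P = 971 and Q = 422.
After the shift, demand is Qd = 5277 - 5P and supply is Qs = 3P - 2037.
Equate the new curves: 5277 - 5P = 3P - 2037, giving 7314 = 8P, P = 914.25, Q = 705.75.
ΔP = 914.25 − 971 = -56.75.

-56.75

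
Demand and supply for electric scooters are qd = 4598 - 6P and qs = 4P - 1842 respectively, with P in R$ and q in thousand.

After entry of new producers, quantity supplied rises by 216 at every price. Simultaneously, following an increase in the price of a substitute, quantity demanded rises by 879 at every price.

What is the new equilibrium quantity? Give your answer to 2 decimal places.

1215.20

Initially, 4598 - 6P = 4P - 1842, so 6440 = 10P and P = 644, q = 734.
The new curves are qd = 5477 - 6P (demand) and qs = 4P - 1626 (supply).
New equilibrium: 5477 - 6P = 4P - 1626 ⇒ 7103 = 10P ⇒ P = 710.3, q = 1215.2.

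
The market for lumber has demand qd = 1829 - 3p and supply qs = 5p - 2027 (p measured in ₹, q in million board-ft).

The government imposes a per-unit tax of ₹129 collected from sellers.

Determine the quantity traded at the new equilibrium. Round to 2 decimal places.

141.13

Initially, 1829 - 3p = 5p - 2027, so 3856 = 8p and p = 482, q = 383.
Since sellers keep the price net of the tax, the effective supply curve becomes qs = 5p - 2672.
Setting them equal: 1829 - 3p = 5p - 2672 → 4501 = 8p, so p = 562.625 and q = 141.125.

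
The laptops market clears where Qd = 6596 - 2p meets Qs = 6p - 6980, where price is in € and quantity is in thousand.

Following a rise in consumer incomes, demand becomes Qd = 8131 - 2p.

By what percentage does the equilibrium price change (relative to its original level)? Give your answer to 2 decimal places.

+11.31

Before the shock: 6596 - 2p = 6p - 6980 ⇒ 13576 = 8p ⇒ p = 1697, Q = 3202.
After the shift, demand is Qd = 8131 - 2p and supply is Qs = 6p - 6980.
Equate the new curves: 8131 - 2p = 6p - 6980, giving 15111 = 8p, p = 1888.875, Q = 4353.25.
%Δp = (1888.875 − 1697) / 1697 × 100 = +11.31%.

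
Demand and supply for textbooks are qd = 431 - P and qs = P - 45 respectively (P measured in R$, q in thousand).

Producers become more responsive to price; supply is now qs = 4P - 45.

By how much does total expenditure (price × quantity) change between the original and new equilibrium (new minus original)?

Original equilibrium: 431 - P = P - 45 gives 476 = 2P, so P = 238 and q = 193.
After the shift, demand is qd = 431 - P and supply is qs = 4P - 45.
Clearing the new market: 431 - P = 4P - 45, so P = 95.2 and q = 335.8.
Expenditure moves from 238×193 = 45934 to 95.2×335.8 = 31968.16; change = -13965.84.

-13965.84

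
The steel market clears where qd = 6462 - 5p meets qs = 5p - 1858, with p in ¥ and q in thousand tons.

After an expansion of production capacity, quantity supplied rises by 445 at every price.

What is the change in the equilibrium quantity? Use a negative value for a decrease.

Original equilibrium: 6462 - 5p = 5p - 1858 gives 8320 = 10p, so p = 832 and q = 2302.
The new curves are qd = 6462 - 5p (demand) and qs = 5p - 1413 (supply).
Equate the new curves: 6462 - 5p = 5p - 1413, giving 7875 = 10p, p = 787.5, q = 2524.5.
Δq = 2524.5 − 2302 = +222.5.

+222.5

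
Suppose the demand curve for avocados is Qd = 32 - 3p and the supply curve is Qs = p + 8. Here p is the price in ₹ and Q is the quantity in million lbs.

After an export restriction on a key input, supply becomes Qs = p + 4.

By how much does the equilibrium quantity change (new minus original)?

Original equilibrium: 32 - 3p = p + 8 gives 24 = 4p, so p = 6 and Q = 14.
The shock moves the curves to Qd = 32 - 3p and Qs = p + 4.
New equilibrium: 32 - 3p = p + 4 ⇒ 28 = 4p ⇒ p = 7, Q = 11.
ΔQ = 11 − 14 = -3.

-3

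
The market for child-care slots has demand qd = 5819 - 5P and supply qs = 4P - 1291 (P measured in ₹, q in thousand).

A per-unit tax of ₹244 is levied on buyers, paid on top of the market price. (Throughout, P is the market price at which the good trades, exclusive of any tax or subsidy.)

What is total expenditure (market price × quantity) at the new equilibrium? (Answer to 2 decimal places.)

Solve the original market: 5819 - 5P = 4P - 1291, hence P = 790 and q = 1869.
Since buyers pay the price plus the tax, the effective demand curve becomes qd = 4599 - 5P.
Setting them equal: 4599 - 5P = 4P - 1291 → 5890 = 9P, so P = 5890/9 ≈ 654.4444 and q = 11941/9 ≈ 1326.7778.
New expenditure = 654.4444 × 1326.7778 = 868302.35.

868302.35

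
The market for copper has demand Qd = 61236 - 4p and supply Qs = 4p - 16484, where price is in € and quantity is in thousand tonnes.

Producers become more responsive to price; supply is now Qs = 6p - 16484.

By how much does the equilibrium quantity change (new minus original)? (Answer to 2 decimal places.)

Original equilibrium: 61236 - 4p = 4p - 16484 gives 77720 = 8p, so p = 9715 and Q = 22376.
With the change applied: demand Qd = 61236 - 4p, supply Qs = 6p - 16484.
Equate the new curves: 61236 - 4p = 6p - 16484, giving 77720 = 10p, p = 7772, Q = 30148.
ΔQ = 30148 − 22376 = +7772.00.

+7772.00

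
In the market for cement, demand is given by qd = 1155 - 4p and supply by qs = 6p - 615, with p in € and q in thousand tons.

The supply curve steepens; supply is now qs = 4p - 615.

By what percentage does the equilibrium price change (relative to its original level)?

+25

Initially, 1155 - 4p = 6p - 615, so 1770 = 10p and p = 177, q = 447.
The shock moves the curves to qd = 1155 - 4p and qs = 4p - 615.
Equate the new curves: 1155 - 4p = 4p - 615, giving 1770 = 8p, p = 221.25, q = 270.
%Δp = (221.25 − 177) / 177 × 100 = +25%.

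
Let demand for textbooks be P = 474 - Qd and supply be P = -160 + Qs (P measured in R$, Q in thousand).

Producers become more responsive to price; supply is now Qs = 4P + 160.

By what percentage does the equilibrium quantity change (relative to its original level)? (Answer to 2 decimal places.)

+29.72

Initially, 474 - P = P + 160, so 314 = 2P and P = 157, Q = 317.
The new curves are Qd = 474 - P (demand) and Qs = 4P + 160 (supply).
New equilibrium: 474 - P = 4P + 160 ⇒ 314 = 5P ⇒ P = 62.8, Q = 411.2.
%ΔQ = (411.2 − 317) / 317 × 100 = +29.72%.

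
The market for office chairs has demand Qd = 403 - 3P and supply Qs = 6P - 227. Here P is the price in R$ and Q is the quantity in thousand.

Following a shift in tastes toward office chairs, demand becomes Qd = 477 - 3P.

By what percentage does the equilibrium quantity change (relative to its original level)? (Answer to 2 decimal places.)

Initially, 403 - 3P = 6P - 227, so 630 = 9P and P = 70, Q = 193.
With the change applied: demand Qd = 477 - 3P, supply Qs = 6P - 227.
Clearing the new market: 477 - 3P = 6P - 227, so P = 704/9 ≈ 78.2222 and Q = 727/3 ≈ 242.3333.
%ΔQ = (242.3333 − 193) / 193 × 100 = +25.56%.

+25.56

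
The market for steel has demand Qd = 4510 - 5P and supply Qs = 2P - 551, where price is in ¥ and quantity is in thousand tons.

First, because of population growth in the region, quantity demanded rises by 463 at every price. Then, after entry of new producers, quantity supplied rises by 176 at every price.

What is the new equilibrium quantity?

Original equilibrium: 4510 - 5P = 2P - 551 gives 5061 = 7P, so P = 723 and Q = 895.
With the change applied: demand Qd = 4973 - 5P, supply Qs = 2P - 375.
New equilibrium: 4973 - 5P = 2P - 375 ⇒ 5348 = 7P ⇒ P = 764, Q = 1153.

1153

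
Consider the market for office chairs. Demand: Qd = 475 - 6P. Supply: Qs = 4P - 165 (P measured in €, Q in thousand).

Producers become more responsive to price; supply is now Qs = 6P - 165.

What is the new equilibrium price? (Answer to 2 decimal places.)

Original equilibrium: 475 - 6P = 4P - 165 gives 640 = 10P, so P = 64 and Q = 91.
With the change applied: demand Qd = 475 - 6P, supply Qs = 6P - 165.
Setting them equal: 475 - 6P = 6P - 165 → 640 = 12P, so P = 160/3 ≈ 53.3333 and Q = 155.

53.33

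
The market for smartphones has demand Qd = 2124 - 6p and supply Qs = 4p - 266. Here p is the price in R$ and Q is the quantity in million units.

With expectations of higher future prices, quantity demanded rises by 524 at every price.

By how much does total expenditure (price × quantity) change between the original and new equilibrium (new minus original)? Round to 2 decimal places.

Solve the original market: 2124 - 6p = 4p - 266, hence p = 239 and Q = 690.
After the shift, demand is Qd = 2648 - 6p and supply is Qs = 4p - 266.
Setting them equal: 2648 - 6p = 4p - 266 → 2914 = 10p, so p = 291.4 and Q = 899.6.
Expenditure moves from 239×690 = 164910 to 291.4×899.6 = 262143.44; change = +97233.44.

+97233.44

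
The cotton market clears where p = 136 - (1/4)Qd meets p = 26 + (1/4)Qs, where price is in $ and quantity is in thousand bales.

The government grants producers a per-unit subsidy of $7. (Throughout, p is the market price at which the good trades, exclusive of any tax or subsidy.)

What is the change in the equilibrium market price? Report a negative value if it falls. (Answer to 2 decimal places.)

-3.50

Solve the original market: 544 - 4p = 4p - 104, hence p = 81 and Q = 220.
Since sellers receive the price plus the subsidy, the effective supply curve becomes Qs = 4p - 76.
New equilibrium: 544 - 4p = 4p - 76 ⇒ 620 = 8p ⇒ p = 77.5, Q = 234.
Δp = 77.5 − 81 = -3.50.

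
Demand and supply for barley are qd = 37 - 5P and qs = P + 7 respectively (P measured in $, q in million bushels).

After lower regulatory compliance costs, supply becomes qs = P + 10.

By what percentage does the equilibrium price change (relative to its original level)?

Original equilibrium: 37 - 5P = P + 7 gives 30 = 6P, so P = 5 and q = 12.
The shock moves the curves to qd = 37 - 5P and qs = P + 10.
Clearing the new market: 37 - 5P = P + 10, so P = 4.5 and q = 14.5.
%ΔP = (4.5 − 5) / 5 × 100 = -10%.

-10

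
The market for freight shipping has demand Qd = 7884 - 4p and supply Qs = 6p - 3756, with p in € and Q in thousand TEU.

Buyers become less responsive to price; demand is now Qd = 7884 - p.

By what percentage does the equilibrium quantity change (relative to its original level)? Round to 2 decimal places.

+92.72

Before the shock: 7884 - 4p = 6p - 3756 ⇒ 11640 = 10p ⇒ p = 1164, Q = 3228.
The shock moves the curves to Qd = 7884 - p and Qs = 6p - 3756.
New equilibrium: 7884 - p = 6p - 3756 ⇒ 11640 = 7p ⇒ p = 11640/7 ≈ 1662.8571, Q = 43548/7 ≈ 6221.1429.
%ΔQ = (6221.1429 − 3228) / 3228 × 100 = +92.72%.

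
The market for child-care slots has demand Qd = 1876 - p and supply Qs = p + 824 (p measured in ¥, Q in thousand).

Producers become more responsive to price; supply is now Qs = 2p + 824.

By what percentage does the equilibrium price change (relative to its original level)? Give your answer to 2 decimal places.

-33.33

Solve the original market: 1876 - p = p + 824, hence p = 526 and Q = 1350.
After the shift, demand is Qd = 1876 - p and supply is Qs = 2p + 824.
Clearing the new market: 1876 - p = 2p + 824, so p = 1052/3 ≈ 350.6667 and Q = 4576/3 ≈ 1525.3333.
%Δp = (350.6667 − 526) / 526 × 100 = -33.33%.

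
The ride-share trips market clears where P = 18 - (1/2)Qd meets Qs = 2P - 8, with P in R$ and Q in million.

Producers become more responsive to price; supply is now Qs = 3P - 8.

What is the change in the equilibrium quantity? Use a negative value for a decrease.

+4.4

Before the shock: 36 - 2P = 2P - 8 ⇒ 44 = 4P ⇒ P = 11, Q = 14.
The shock moves the curves to Qd = 36 - 2P and Qs = 3P - 8.
New equilibrium: 36 - 2P = 3P - 8 ⇒ 44 = 5P ⇒ P = 8.8, Q = 18.4.
ΔQ = 18.4 − 14 = +4.4.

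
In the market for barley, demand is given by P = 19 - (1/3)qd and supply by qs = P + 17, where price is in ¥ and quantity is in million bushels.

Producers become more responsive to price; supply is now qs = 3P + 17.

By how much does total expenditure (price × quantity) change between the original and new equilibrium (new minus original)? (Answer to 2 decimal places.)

-23.33

Initially, 57 - 3P = P + 17, so 40 = 4P and P = 10, q = 27.
The new curves are qd = 57 - 3P (demand) and qs = 3P + 17 (supply).
Clearing the new market: 57 - 3P = 3P + 17, so P = 20/3 ≈ 6.6667 and q = 37.
Expenditure moves from 10×27 = 270 to 6.6667×37 = 246.6667; change = -23.33.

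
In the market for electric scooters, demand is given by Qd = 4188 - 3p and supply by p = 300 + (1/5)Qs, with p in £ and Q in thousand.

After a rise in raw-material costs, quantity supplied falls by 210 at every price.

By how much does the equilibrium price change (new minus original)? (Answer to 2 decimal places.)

+26.25

Solve the original market: 4188 - 3p = 5p - 1500, hence p = 711 and Q = 2055.
The shock moves the curves to Qd = 4188 - 3p and Qs = 5p - 1710.
Setting them equal: 4188 - 3p = 5p - 1710 → 5898 = 8p, so p = 737.25 and Q = 1976.25.
Δp = 737.25 − 711 = +26.25.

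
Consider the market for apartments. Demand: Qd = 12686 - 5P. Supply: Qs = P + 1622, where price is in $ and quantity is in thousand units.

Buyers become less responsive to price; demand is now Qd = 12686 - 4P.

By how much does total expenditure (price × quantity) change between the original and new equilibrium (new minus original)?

Before the shock: 12686 - 5P = P + 1622 ⇒ 11064 = 6P ⇒ P = 1844, Q = 3466.
With the change applied: demand Qd = 12686 - 4P, supply Qs = P + 1622.
Clearing the new market: 12686 - 4P = P + 1622, so P = 2212.8 and Q = 3834.8.
Expenditure moves from 1844×3466 = 6391304 to 2212.8×3834.8 = 8485645.44; change = +2094341.44.

+2094341.44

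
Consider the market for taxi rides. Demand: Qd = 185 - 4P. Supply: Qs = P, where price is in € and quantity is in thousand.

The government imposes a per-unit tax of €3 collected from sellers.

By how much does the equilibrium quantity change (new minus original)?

Before the shock: 185 - 4P = P ⇒ 185 = 5P ⇒ P = 37, Q = 37.
Since sellers keep the price net of the tax, the effective supply curve becomes Qs = P - 3.
Equate the new curves: 185 - 4P = P - 3, giving 188 = 5P, P = 37.6, Q = 34.6.
ΔQ = 34.6 − 37 = -2.4.

-2.4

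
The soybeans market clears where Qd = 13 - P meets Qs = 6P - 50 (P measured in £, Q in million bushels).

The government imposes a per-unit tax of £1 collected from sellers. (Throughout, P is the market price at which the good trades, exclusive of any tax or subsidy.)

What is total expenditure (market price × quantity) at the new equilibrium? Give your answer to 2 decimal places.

30.98

Solve the original market: 13 - P = 6P - 50, hence P = 9 and Q = 4.
Since sellers keep the price net of the tax, the effective supply curve becomes Qs = 6P - 56.
Equate the new curves: 13 - P = 6P - 56, giving 69 = 7P, P = 69/7 ≈ 9.8571, Q = 22/7 ≈ 3.1429.
New expenditure = 9.8571 × 3.1429 = 30.98.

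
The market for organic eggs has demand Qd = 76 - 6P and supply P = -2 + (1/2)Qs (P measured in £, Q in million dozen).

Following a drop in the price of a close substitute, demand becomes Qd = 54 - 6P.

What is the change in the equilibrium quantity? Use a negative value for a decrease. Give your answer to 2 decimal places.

-5.50

Initially, 76 - 6P = 2P + 4, so 72 = 8P and P = 9, Q = 22.
The new curves are Qd = 54 - 6P (demand) and Qs = 2P + 4 (supply).
Clearing the new market: 54 - 6P = 2P + 4, so P = 6.25 and Q = 16.5.
ΔQ = 16.5 − 22 = -5.50.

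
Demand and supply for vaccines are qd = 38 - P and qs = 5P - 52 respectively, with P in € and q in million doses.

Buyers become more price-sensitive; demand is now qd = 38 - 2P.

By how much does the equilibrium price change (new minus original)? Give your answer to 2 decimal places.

-2.14

Solve the original market: 38 - P = 5P - 52, hence P = 15 and q = 23.
After the shift, demand is qd = 38 - 2P and supply is qs = 5P - 52.
Equate the new curves: 38 - 2P = 5P - 52, giving 90 = 7P, P = 90/7 ≈ 12.8571, q = 86/7 ≈ 12.2857.
ΔP = 12.8571 − 15 = -2.14.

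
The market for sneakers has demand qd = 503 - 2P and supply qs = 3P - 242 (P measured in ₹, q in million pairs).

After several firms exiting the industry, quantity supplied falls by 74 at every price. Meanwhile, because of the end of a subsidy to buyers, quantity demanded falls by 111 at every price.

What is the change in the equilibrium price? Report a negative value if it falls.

Original equilibrium: 503 - 2P = 3P - 242 gives 745 = 5P, so P = 149 and q = 205.
After the shift, demand is qd = 392 - 2P and supply is qs = 3P - 316.
Equate the new curves: 392 - 2P = 3P - 316, giving 708 = 5P, P = 141.6, q = 108.8.
ΔP = 141.6 − 149 = -7.4.

-7.4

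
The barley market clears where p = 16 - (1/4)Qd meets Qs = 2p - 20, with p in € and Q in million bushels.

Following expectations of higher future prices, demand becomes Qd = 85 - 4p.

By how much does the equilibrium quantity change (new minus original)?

Before the shock: 64 - 4p = 2p - 20 ⇒ 84 = 6p ⇒ p = 14, Q = 8.
After the shift, demand is Qd = 85 - 4p and supply is Qs = 2p - 20.
Equate the new curves: 85 - 4p = 2p - 20, giving 105 = 6p, p = 17.5, Q = 15.
ΔQ = 15 − 8 = +7.

+7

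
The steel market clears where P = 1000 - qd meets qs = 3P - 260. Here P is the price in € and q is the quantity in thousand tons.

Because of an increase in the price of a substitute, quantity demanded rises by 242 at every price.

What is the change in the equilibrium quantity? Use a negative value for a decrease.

+181.5

Initially, 1000 - P = 3P - 260, so 1260 = 4P and P = 315, q = 685.
After the shift, demand is qd = 1242 - P and supply is qs = 3P - 260.
Setting them equal: 1242 - P = 3P - 260 → 1502 = 4P, so P = 375.5 and q = 866.5.
Δq = 866.5 − 685 = +181.5.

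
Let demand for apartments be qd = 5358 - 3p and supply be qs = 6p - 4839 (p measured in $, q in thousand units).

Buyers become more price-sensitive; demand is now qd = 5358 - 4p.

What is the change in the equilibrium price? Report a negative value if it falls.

-113.3

Before the shock: 5358 - 3p = 6p - 4839 ⇒ 10197 = 9p ⇒ p = 1133, q = 1959.
After the shift, demand is qd = 5358 - 4p and supply is qs = 6p - 4839.
Equate the new curves: 5358 - 4p = 6p - 4839, giving 10197 = 10p, p = 1019.7, q = 1279.2.
Δp = 1019.7 − 1133 = -113.3.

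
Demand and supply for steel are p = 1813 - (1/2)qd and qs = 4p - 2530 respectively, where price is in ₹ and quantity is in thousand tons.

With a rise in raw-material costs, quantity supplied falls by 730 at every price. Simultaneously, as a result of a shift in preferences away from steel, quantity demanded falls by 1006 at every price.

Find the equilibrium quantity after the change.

Initially, 3626 - 2p = 4p - 2530, so 6156 = 6p and p = 1026, q = 1574.
After the shift, demand is qd = 2620 - 2p and supply is qs = 4p - 3260.
Setting them equal: 2620 - 2p = 4p - 3260 → 5880 = 6p, so p = 980 and q = 660.

660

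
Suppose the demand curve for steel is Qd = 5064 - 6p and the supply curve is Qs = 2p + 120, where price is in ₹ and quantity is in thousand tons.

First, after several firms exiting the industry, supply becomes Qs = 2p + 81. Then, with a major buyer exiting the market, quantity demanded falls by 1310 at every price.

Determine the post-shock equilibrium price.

Initially, 5064 - 6p = 2p + 120, so 4944 = 8p and p = 618, Q = 1356.
After the shift, demand is Qd = 3754 - 6p and supply is Qs = 2p + 81.
Setting them equal: 3754 - 6p = 2p + 81 → 3673 = 8p, so p = 459.125 and Q = 999.25.

459.125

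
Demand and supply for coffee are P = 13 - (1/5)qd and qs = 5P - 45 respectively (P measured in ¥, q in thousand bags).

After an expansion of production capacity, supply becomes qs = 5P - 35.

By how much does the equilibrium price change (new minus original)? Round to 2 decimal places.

Before the shock: 65 - 5P = 5P - 45 ⇒ 110 = 10P ⇒ P = 11, q = 10.
With the change applied: demand qd = 65 - 5P, supply qs = 5P - 35.
Setting them equal: 65 - 5P = 5P - 35 → 100 = 10P, so P = 10 and q = 15.
ΔP = 10 − 11 = -1.00.

-1.00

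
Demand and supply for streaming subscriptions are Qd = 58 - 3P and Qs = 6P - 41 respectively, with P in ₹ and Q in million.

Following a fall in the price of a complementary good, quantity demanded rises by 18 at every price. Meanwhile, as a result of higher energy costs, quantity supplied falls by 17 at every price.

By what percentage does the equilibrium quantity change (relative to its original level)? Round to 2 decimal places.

+25.33

Original equilibrium: 58 - 3P = 6P - 41 gives 99 = 9P, so P = 11 and Q = 25.
With the change applied: demand Qd = 76 - 3P, supply Qs = 6P - 58.
Setting them equal: 76 - 3P = 6P - 58 → 134 = 9P, so P = 134/9 ≈ 14.8889 and Q = 94/3 ≈ 31.3333.
%ΔQ = (31.3333 − 25) / 25 × 100 = +25.33%.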